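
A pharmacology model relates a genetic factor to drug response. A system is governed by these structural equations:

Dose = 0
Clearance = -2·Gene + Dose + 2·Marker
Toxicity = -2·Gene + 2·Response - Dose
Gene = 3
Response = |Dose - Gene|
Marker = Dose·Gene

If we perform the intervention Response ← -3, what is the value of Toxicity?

-12

Intervening sets Response = -3 and removes its equation (Response = |Dose - Gene|).
Toxicity = -2·Gene + 2·Response - Dose  [with Gene=3, Response=-3, Dose=0]  = -12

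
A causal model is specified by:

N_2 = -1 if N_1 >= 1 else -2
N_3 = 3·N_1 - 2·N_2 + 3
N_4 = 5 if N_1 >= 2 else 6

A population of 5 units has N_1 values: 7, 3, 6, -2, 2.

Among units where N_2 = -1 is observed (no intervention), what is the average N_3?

18.5

E[N_3|N_2=-1] averages over only the 4 units with N_2=-1 (N_1 = 7, 3, 6, 2): N_3 = 26, 14, 23, 11, mean 18.5.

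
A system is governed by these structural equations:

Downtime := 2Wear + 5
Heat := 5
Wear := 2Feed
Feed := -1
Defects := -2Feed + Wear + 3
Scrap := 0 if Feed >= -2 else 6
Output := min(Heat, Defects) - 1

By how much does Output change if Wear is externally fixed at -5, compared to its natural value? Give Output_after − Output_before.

-3

The intervention breaks the incoming arrows to Wear: Wear := 2Feed no longer applies, and Wear = -5.
Defects = -2Feed + Wear + 3  [with Feed=-1, Wear=-5]  = 0
Output = min(Heat, Defects) - 1  [with Heat=5, Defects=0]  = -1
Without intervention: Wear = 2Feed  [with Feed=-1]  = -2; Defects = -2Feed + Wear + 3  [with Feed=-1, Wear=-2]  = 3; Output = min(Heat, Defects) - 1  [with Heat=5, Defects=3]  = 2.
Change = -1 − 2 = -3.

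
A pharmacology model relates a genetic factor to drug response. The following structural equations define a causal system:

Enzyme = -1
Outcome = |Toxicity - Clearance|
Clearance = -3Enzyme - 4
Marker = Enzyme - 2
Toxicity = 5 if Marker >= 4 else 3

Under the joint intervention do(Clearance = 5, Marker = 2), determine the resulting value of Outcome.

The joint intervention fixes Clearance = 5, Marker = 2, removing each variable's own equation.
Toxicity = 5 if Marker >= 4 else 3  [with Marker=2]  = 3
Outcome = |Toxicity - Clearance|  [with Toxicity=3, Clearance=5]  = 2

2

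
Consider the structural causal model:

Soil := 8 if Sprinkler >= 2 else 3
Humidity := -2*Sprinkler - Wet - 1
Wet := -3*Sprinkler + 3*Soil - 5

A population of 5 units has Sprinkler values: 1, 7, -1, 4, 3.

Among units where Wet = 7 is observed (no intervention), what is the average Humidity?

E[Humidity|Wet=7] averages over only the 2 units with Wet=7 (Sprinkler = -1, 4): Humidity = -6, -16, mean -11.

-11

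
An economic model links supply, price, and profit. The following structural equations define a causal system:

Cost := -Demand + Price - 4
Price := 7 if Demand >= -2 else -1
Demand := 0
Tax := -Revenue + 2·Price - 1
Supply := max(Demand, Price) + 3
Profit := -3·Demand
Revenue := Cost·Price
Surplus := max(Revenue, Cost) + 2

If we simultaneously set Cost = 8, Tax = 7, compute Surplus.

58

Under do(Cost = 8, Tax = 7), each intervened variable's structural equation is replaced by its fixed value.
Price = 7 if Demand >= -2 else -1  [with Demand=0]  = 7
Revenue = Cost·Price  [with Cost=8, Price=7]  = 56
Surplus = max(Revenue, Cost) + 2  [with Revenue=56, Cost=8]  = 58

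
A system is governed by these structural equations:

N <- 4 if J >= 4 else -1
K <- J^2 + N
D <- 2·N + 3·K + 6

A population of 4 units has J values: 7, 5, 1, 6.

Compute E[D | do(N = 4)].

109.25

The intervention sets N=4 in all 4 units regardless of J. Recomputing D per unit gives 173, 101, 29, 134; average 109.25.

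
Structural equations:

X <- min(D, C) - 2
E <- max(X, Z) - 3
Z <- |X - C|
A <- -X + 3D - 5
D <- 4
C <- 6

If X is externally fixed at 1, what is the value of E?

The intervention breaks the incoming arrows to X: X <- min(D, C) - 2 no longer applies, and X = 1.
Z = |X - C|  [with X=1, C=6]  = 5
E = max(X, Z) - 3  [with X=1, Z=5]  = 2

2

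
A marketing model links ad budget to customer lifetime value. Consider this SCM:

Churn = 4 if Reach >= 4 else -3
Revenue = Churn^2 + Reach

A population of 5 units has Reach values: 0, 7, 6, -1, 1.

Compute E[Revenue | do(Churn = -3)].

11.6

Under do(Churn=-3), Churn's equation is replaced by Churn=-3 for every unit. Per-unit Revenue: 9, 16, 15, 8, 10. Mean = 11.6.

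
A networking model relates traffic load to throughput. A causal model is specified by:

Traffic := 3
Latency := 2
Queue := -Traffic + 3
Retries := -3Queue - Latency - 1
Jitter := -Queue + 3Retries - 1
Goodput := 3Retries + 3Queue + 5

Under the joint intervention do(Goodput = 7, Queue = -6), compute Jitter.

50

Under do(Goodput = 7, Queue = -6), each intervened variable's structural equation is replaced by its fixed value.
Retries = -3Queue - Latency - 1  [with Queue=-6, Latency=2]  = 15
Jitter = -Queue + 3Retries - 1  [with Queue=-6, Retries=15]  = 50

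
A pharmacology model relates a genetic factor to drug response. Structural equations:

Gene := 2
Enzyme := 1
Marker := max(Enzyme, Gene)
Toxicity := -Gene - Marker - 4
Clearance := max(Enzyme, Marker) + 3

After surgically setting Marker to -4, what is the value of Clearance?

4

do(Marker=-4) replaces the equation Marker := max(Enzyme, Gene) with the constant Marker = -4.
Clearance = max(Enzyme, Marker) + 3  [with Enzyme=1, Marker=-4]  = 4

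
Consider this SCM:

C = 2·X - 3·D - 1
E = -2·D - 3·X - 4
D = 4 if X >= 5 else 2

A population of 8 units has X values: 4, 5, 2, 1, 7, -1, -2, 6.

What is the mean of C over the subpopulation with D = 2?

E[C|D=2] averages over only the 5 units with D=2 (X = 4, 2, 1, -1, -2): C = 1, -3, -5, -9, -11, mean -5.4.

-5.4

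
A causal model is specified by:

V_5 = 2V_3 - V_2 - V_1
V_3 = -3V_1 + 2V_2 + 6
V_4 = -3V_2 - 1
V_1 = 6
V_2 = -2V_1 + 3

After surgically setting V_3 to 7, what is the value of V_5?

do(V_3=7) replaces the equation V_3 = -3V_1 + 2V_2 + 6 with the constant V_3 = 7.
V_2 = -2V_1 + 3  [with V_1=6]  = -9
V_5 = 2V_3 - V_2 - V_1  [with V_3=7, V_2=-9, V_1=6]  = 17

17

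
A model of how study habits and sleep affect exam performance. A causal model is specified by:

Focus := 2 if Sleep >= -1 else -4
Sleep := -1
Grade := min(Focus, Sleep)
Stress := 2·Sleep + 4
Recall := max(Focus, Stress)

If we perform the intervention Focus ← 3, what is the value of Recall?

The intervention breaks the incoming arrows to Focus: Focus := 2 if Sleep >= -1 else -4 no longer applies, and Focus = 3.
Stress = 2·Sleep + 4  [with Sleep=-1]  = 2
Recall = max(Focus, Stress)  [with Focus=3, Stress=2]  = 3

3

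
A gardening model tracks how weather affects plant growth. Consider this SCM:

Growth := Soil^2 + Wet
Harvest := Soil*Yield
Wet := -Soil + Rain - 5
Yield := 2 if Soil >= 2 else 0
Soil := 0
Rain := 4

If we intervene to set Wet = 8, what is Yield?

0

do(Wet=8) replaces the equation Wet := -Soil + Rain - 5 with the constant Wet = 8.
Yield is not downstream of the intervention, so its value is determined by the original equations.
Yield = 2 if Soil >= 2 else 0  [with Soil=0]  = 0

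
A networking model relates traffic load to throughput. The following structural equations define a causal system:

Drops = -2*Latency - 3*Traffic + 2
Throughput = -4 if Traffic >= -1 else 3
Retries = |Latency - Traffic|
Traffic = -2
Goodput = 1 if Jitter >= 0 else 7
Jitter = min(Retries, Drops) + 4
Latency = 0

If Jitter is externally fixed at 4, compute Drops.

8

do(Jitter=4) replaces the equation Jitter = min(Retries, Drops) + 4 with the constant Jitter = 4.
Drops is not downstream of the intervention, so its value is determined by the original equations.
Drops = -2*Latency - 3*Traffic + 2  [with Latency=0, Traffic=-2]  = 8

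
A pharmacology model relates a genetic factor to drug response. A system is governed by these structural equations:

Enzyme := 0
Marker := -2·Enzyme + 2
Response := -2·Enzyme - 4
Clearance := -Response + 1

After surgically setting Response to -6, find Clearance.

7

The intervention breaks the incoming arrows to Response: Response := -2·Enzyme - 4 no longer applies, and Response = -6.
Clearance = -Response + 1  [with Response=-6]  = 7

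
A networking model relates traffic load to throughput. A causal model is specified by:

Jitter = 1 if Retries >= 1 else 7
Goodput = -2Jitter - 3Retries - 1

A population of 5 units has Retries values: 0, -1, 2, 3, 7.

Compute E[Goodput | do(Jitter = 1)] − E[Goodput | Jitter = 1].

The intervention sets Jitter=1 in all 5 units regardless of Retries. Recomputing Goodput per unit gives -3, 0, -9, -12, -24; average -9.6.
Observing Jitter=1 restricts to units where Jitter's equation naturally yields 1: Retries ∈ {2, 3, 7}. In that subpopulation Goodput = -9, -12, -24, mean -15.
Difference = -9.6 − (-15) = 5.4.

5.4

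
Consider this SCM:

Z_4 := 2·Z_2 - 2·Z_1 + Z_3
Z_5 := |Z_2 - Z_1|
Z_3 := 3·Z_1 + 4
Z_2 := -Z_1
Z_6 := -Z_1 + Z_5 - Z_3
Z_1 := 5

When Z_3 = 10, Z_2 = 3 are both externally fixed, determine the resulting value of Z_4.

6

The joint intervention fixes Z_3 = 10, Z_2 = 3, removing each variable's own equation.
Z_4 = 2·Z_2 - 2·Z_1 + Z_3  [with Z_2=3, Z_1=5, Z_3=10]  = 6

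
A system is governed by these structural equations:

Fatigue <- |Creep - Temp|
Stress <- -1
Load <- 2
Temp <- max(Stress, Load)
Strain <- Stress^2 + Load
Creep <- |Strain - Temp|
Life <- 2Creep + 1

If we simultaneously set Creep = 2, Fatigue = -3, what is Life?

5

Under do(Creep = 2, Fatigue = -3), each intervened variable's structural equation is replaced by its fixed value.
Life = 2Creep + 1  [with Creep=2]  = 5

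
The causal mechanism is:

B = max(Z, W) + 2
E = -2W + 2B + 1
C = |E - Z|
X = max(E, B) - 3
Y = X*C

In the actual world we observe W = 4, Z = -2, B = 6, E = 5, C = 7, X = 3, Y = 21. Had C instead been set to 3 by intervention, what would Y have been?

Under do(C=3), the mechanism C = |E - Z| is discarded; C is fixed at 3.
B = max(Z, W) + 2  [with Z=-2, W=4]  = 6
E = -2W + 2B + 1  [with W=4, B=6]  = 5
X = max(E, B) - 3  [with E=5, B=6]  = 3
Y = X*C  [with X=3, C=3]  = 9

9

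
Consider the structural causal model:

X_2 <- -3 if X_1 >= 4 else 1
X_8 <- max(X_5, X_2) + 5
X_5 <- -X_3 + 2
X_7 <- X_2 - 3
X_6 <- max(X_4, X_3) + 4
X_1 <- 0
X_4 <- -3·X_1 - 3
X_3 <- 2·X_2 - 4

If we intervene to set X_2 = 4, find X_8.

do(X_2=4) replaces the equation X_2 <- -3 if X_1 >= 4 else 1 with the constant X_2 = 4.
X_3 = 2·X_2 - 4  [with X_2=4]  = 4
X_5 = -X_3 + 2  [with X_3=4]  = -2
X_8 = max(X_5, X_2) + 5  [with X_5=-2, X_2=4]  = 9

9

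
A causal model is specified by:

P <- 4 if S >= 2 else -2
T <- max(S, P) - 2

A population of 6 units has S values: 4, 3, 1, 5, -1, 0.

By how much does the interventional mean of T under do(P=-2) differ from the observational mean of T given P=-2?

do(P=-2) breaks P's dependence on S. With P=-2 fixed, T across the units is 2, 1, -1, 3, -3, -2, mean 0.
Conditioning on P=-2 selects the 3 unit(s) with S ∈ {1, -1, 0}. Their T values: -1, -3, -2. Mean = -2.
Difference = 0 − (-2) = 2.

2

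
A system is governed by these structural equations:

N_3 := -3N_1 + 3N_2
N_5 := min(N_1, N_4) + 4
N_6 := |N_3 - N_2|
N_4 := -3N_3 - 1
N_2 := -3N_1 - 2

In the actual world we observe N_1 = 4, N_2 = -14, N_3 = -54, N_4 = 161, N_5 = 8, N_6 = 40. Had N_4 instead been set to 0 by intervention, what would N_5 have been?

Intervening sets N_4 = 0 and removes its equation (N_4 := -3N_3 - 1).
N_5 = min(N_1, N_4) + 4  [with N_1=4, N_4=0]  = 4

4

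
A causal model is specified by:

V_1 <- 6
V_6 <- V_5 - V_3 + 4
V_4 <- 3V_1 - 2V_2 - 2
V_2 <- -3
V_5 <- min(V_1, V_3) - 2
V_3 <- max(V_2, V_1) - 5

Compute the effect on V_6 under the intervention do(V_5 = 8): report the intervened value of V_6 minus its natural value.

The intervention breaks the incoming arrows to V_5: V_5 <- min(V_1, V_3) - 2 no longer applies, and V_5 = 8.
V_3 = max(V_2, V_1) - 5  [with V_2=-3, V_1=6]  = 1
V_6 = V_5 - V_3 + 4  [with V_5=8, V_3=1]  = 11
Without intervention: V_3 = max(V_2, V_1) - 5  [with V_2=-3, V_1=6]  = 1; V_5 = min(V_1, V_3) - 2  [with V_1=6, V_3=1]  = -1; V_6 = V_5 - V_3 + 4  [with V_5=-1, V_3=1]  = 2.
Change = 11 − 2 = 9.

9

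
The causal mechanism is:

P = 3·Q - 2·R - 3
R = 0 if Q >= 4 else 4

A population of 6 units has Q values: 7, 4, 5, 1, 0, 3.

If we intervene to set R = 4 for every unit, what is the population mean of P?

The intervention sets R=4 in all 6 units regardless of Q. Recomputing P per unit gives 10, 1, 4, -8, -11, -2; average -1.

-1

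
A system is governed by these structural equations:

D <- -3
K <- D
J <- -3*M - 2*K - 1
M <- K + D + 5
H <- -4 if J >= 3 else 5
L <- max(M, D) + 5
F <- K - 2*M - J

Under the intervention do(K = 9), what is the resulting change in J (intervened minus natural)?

Under do(K=9), the mechanism K <- D is discarded; K is fixed at 9.
M = K + D + 5  [with K=9, D=-3]  = 11
J = -3*M - 2*K - 1  [with M=11, K=9]  = -52
Without intervention: K = D  [with D=-3]  = -3; M = K + D + 5  [with K=-3, D=-3]  = -1; J = -3*M - 2*K - 1  [with M=-1, K=-3]  = 8.
Change = -52 − 8 = -60.

-60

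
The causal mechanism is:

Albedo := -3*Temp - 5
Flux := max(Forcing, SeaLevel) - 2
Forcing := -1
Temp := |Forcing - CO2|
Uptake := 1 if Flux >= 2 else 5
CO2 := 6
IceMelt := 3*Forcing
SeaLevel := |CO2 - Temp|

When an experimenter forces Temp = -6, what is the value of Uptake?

1

The intervention breaks the incoming arrows to Temp: Temp := |Forcing - CO2| no longer applies, and Temp = -6.
SeaLevel = |CO2 - Temp|  [with CO2=6, Temp=-6]  = 12
Flux = max(Forcing, SeaLevel) - 2  [with Forcing=-1, SeaLevel=12]  = 10
Uptake = 1 if Flux >= 2 else 5  [with Flux=10]  = 1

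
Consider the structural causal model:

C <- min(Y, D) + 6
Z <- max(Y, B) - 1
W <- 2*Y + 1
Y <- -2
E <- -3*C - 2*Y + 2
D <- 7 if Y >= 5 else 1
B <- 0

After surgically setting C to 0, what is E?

Intervening sets C = 0 and removes its equation (C <- min(Y, D) + 6).
E = -3*C - 2*Y + 2  [with C=0, Y=-2]  = 6

6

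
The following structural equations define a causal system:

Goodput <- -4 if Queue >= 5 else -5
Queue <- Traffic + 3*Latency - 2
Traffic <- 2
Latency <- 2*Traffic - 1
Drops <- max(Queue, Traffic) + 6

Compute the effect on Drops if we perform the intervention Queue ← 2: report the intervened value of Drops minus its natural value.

The intervention breaks the incoming arrows to Queue: Queue <- Traffic + 3*Latency - 2 no longer applies, and Queue = 2.
Drops = max(Queue, Traffic) + 6  [with Queue=2, Traffic=2]  = 8
Without intervention: Latency = 2*Traffic - 1  [with Traffic=2]  = 3; Queue = Traffic + 3*Latency - 2  [with Traffic=2, Latency=3]  = 9; Drops = max(Queue, Traffic) + 6  [with Queue=9, Traffic=2]  = 15.
Change = 8 − 15 = -7.

-7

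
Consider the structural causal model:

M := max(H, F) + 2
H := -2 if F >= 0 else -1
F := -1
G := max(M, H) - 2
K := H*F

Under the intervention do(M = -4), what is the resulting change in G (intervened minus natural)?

The intervention breaks the incoming arrows to M: M := max(H, F) + 2 no longer applies, and M = -4.
H = -2 if F >= 0 else -1  [with F=-1]  = -1
G = max(M, H) - 2  [with M=-4, H=-1]  = -3
Without intervention: H = -2 if F >= 0 else -1  [with F=-1]  = -1; M = max(H, F) + 2  [with H=-1, F=-1]  = 1; G = max(M, H) - 2  [with M=1, H=-1]  = -1.
Change = -3 − (-1) = -2.

-2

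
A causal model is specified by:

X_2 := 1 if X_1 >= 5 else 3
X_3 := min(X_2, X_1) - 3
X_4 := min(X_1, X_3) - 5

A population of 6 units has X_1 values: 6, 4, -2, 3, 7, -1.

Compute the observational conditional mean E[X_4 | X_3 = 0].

-5

E[X_4|X_3=0] averages over only the 2 units with X_3=0 (X_1 = 4, 3): X_4 = -5, -5, mean -5.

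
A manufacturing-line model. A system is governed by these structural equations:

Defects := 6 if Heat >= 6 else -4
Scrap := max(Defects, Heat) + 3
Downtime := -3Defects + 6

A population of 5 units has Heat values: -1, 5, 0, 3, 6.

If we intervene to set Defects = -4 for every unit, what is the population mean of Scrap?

The intervention sets Defects=-4 in all 5 units regardless of Heat. Recomputing Scrap per unit gives 2, 8, 3, 6, 9; average 5.6.

5.6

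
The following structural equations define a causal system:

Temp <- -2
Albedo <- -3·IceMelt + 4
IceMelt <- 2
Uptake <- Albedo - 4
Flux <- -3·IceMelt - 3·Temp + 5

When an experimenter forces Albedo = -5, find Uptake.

do(Albedo=-5) replaces the equation Albedo <- -3·IceMelt + 4 with the constant Albedo = -5.
Uptake = Albedo - 4  [with Albedo=-5]  = -9

-9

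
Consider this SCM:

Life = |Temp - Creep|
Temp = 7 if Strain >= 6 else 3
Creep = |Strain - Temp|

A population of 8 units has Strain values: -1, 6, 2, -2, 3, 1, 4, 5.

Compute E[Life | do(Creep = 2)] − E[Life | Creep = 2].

0.5

do(Creep=2) breaks Creep's dependence on Strain. With Creep=2 fixed, Life across the units is 1, 5, 1, 1, 1, 1, 1, 1, mean 1.5.
Conditioning on Creep=2 selects the 2 unit(s) with Strain ∈ {1, 5}. Their Life values: 1, 1. Mean = 1.
Difference = 1.5 − 1 = 0.5.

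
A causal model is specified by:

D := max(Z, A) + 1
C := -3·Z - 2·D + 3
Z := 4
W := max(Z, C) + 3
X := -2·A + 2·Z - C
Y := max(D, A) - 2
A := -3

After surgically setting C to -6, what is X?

The intervention breaks the incoming arrows to C: C := -3·Z - 2·D + 3 no longer applies, and C = -6.
X = -2·A + 2·Z - C  [with A=-3, Z=4, C=-6]  = 20

20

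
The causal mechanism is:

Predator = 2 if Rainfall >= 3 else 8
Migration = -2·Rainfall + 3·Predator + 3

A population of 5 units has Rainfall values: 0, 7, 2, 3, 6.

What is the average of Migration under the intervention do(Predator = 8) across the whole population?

The intervention sets Predator=8 in all 5 units regardless of Rainfall. Recomputing Migration per unit gives 27, 13, 23, 21, 15; average 19.8.

19.8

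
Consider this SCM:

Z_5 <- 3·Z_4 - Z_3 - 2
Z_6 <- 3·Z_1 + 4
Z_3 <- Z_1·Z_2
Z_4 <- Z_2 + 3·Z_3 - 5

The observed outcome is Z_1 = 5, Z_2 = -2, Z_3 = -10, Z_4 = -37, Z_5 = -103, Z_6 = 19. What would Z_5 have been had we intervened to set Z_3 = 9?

do(Z_3=9) replaces the equation Z_3 <- Z_1·Z_2 with the constant Z_3 = 9.
Z_4 = Z_2 + 3·Z_3 - 5  [with Z_2=-2, Z_3=9]  = 20
Z_5 = 3·Z_4 - Z_3 - 2  [with Z_4=20, Z_3=9]  = 49

49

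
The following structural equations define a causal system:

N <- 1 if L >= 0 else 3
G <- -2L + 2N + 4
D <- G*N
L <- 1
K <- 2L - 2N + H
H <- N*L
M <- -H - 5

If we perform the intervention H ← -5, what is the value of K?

The intervention breaks the incoming arrows to H: H <- N*L no longer applies, and H = -5.
N = 1 if L >= 0 else 3  [with L=1]  = 1
K = 2L - 2N + H  [with L=1, N=1, H=-5]  = -5

-5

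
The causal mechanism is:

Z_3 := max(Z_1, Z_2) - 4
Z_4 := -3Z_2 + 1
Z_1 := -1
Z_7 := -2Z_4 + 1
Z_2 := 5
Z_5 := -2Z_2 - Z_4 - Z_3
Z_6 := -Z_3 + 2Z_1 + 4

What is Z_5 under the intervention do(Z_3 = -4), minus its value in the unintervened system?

do(Z_3=-4) replaces the equation Z_3 := max(Z_1, Z_2) - 4 with the constant Z_3 = -4.
Z_4 = -3Z_2 + 1  [with Z_2=5]  = -14
Z_5 = -2Z_2 - Z_4 - Z_3  [with Z_2=5, Z_4=-14, Z_3=-4]  = 8
Without intervention: Z_3 = max(Z_1, Z_2) - 4  [with Z_1=-1, Z_2=5]  = 1; Z_4 = -3Z_2 + 1  [with Z_2=5]  = -14; Z_5 = -2Z_2 - Z_4 - Z_3  [with Z_2=5, Z_4=-14, Z_3=1]  = 3.
Change = 8 − 3 = 5.

5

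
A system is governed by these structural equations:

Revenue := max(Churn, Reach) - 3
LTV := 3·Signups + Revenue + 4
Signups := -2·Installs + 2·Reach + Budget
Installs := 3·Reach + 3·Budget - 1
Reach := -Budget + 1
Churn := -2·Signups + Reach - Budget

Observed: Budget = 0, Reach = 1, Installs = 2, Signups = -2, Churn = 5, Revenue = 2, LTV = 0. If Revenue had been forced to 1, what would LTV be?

Intervening sets Revenue = 1 and removes its equation (Revenue := max(Churn, Reach) - 3).
Reach = -Budget + 1  [with Budget=0]  = 1
Installs = 3·Reach + 3·Budget - 1  [with Reach=1, Budget=0]  = 2
Signups = -2·Installs + 2·Reach + Budget  [with Installs=2, Reach=1, Budget=0]  = -2
LTV = 3·Signups + Revenue + 4  [with Signups=-2, Revenue=1]  = -1

-1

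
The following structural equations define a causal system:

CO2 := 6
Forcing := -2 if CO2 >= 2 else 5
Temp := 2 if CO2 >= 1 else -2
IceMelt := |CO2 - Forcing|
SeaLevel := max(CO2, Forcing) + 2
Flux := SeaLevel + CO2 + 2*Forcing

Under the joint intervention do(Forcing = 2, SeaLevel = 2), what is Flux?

12

Setting Forcing = 2, SeaLevel = 2 by intervention discards those variables' equations.
Flux = SeaLevel + CO2 + 2*Forcing  [with SeaLevel=2, CO2=6, Forcing=2]  = 12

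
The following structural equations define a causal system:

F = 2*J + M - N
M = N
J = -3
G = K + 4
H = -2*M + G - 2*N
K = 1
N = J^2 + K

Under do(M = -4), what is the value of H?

The intervention breaks the incoming arrows to M: M = N no longer applies, and M = -4.
N = J^2 + K  [with J=-3, K=1]  = 10
G = K + 4  [with K=1]  = 5
H = -2*M + G - 2*N  [with M=-4, G=5, N=10]  = -7

-7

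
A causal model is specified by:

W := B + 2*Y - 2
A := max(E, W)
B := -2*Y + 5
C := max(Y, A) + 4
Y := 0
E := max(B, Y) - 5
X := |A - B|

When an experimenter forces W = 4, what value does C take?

The intervention breaks the incoming arrows to W: W := B + 2*Y - 2 no longer applies, and W = 4.
B = -2*Y + 5  [with Y=0]  = 5
E = max(B, Y) - 5  [with B=5, Y=0]  = 0
A = max(E, W)  [with E=0, W=4]  = 4
C = max(Y, A) + 4  [with Y=0, A=4]  = 8

8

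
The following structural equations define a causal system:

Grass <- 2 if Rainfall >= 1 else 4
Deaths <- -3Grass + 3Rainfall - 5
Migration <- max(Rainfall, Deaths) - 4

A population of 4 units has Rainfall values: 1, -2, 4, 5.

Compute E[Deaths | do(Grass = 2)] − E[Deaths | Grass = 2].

-4

The intervention sets Grass=2 in all 4 units regardless of Rainfall. Recomputing Deaths per unit gives -8, -17, 1, 4; average -5.
Conditioning on Grass=2 selects the 3 unit(s) with Rainfall ∈ {1, 4, 5}. Their Deaths values: -8, 1, 4. Mean = -1.
Difference = -5 − (-1) = -4.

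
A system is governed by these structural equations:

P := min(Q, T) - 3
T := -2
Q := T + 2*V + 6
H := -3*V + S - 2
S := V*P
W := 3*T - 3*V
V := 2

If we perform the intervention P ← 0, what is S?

0

Intervening sets P = 0 and removes its equation (P := min(Q, T) - 3).
S = V*P  [with V=2, P=0]  = 0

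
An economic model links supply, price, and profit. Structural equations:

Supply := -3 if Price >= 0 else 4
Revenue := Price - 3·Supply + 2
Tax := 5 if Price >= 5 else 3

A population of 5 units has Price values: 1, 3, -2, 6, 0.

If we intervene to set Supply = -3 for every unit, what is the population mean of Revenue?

Every unit gets Supply=-3 under the intervention. Revenue values become 12, 14, 9, 17, 11; E[Revenue|do(Supply=-3)] = 12.6.

12.6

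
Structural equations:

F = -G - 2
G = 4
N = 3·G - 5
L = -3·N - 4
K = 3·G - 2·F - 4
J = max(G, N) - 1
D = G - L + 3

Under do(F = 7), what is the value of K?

-6

Under do(F=7), the mechanism F = -G - 2 is discarded; F is fixed at 7.
K = 3·G - 2·F - 4  [with G=4, F=7]  = -6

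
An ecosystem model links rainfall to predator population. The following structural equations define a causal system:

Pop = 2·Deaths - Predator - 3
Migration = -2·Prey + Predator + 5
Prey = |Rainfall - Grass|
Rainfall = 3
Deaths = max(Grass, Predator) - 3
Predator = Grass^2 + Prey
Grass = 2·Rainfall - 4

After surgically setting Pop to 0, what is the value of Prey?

1

Intervening sets Pop = 0 and removes its equation (Pop = 2·Deaths - Predator - 3).
Prey is not downstream of the intervention, so its value is determined by the original equations.
Grass = 2·Rainfall - 4  [with Rainfall=3]  = 2
Prey = |Rainfall - Grass|  [with Rainfall=3, Grass=2]  = 1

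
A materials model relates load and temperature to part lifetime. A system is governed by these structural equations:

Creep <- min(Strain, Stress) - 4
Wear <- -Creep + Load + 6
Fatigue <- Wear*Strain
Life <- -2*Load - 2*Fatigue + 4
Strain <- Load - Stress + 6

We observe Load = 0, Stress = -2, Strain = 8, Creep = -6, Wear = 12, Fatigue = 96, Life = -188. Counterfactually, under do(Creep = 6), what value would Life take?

4

The intervention breaks the incoming arrows to Creep: Creep <- min(Strain, Stress) - 4 no longer applies, and Creep = 6.
Strain = Load - Stress + 6  [with Load=0, Stress=-2]  = 8
Wear = -Creep + Load + 6  [with Creep=6, Load=0]  = 0
Fatigue = Wear*Strain  [with Wear=0, Strain=8]  = 0
Life = -2*Load - 2*Fatigue + 4  [with Load=0, Fatigue=0]  = 4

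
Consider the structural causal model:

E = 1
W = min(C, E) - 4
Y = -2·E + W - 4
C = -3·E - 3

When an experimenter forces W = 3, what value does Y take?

-3

The intervention breaks the incoming arrows to W: W = min(C, E) - 4 no longer applies, and W = 3.
Y = -2·E + W - 4  [with E=1, W=3]  = -3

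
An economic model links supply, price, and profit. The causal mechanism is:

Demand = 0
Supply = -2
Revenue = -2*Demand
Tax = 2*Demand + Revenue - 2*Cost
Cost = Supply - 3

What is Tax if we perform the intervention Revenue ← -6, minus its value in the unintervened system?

-6

Intervening sets Revenue = -6 and removes its equation (Revenue = -2*Demand).
Cost = Supply - 3  [with Supply=-2]  = -5
Tax = 2*Demand + Revenue - 2*Cost  [with Demand=0, Revenue=-6, Cost=-5]  = 4
Without intervention: Cost = Supply - 3  [with Supply=-2]  = -5; Revenue = -2*Demand  [with Demand=0]  = 0; Tax = 2*Demand + Revenue - 2*Cost  [with Demand=0, Revenue=0, Cost=-5]  = 10.
Change = 4 − 10 = -6.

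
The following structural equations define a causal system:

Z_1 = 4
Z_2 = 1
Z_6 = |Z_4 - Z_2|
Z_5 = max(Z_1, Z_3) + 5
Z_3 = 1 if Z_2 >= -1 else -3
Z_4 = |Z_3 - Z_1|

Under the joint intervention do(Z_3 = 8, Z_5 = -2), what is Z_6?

3

Setting Z_3 = 8, Z_5 = -2 by intervention discards those variables' equations.
Z_4 = |Z_3 - Z_1|  [with Z_3=8, Z_1=4]  = 4
Z_6 = |Z_4 - Z_2|  [with Z_4=4, Z_2=1]  = 3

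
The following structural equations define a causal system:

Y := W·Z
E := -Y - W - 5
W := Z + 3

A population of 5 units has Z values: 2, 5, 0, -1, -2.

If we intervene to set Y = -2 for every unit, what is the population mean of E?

-6.8

do(Y=-2) breaks Y's dependence on Z. With Y=-2 fixed, E across the units is -8, -11, -6, -5, -4, mean -6.8.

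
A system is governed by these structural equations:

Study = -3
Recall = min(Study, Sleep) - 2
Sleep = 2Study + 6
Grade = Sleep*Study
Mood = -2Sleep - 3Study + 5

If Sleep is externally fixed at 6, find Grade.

do(Sleep=6) replaces the equation Sleep = 2Study + 6 with the constant Sleep = 6.
Grade = Sleep*Study  [with Sleep=6, Study=-3]  = -18

-18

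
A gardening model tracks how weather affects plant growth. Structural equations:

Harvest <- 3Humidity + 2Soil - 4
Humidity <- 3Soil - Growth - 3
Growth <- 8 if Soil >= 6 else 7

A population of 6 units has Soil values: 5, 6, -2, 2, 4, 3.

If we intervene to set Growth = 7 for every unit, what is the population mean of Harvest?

do(Growth=7) breaks Growth's dependence on Soil. With Growth=7 fixed, Harvest across the units is 21, 32, -56, -12, 10, -1, mean -1.

-1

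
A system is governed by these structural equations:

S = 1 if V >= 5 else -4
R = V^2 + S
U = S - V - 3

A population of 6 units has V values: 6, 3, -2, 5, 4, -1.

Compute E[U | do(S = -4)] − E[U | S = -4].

do(S=-4) breaks S's dependence on V. With S=-4 fixed, U across the units is -13, -10, -5, -12, -11, -6, mean -9.5.
E[U|S=-4] averages over only the 4 units with S=-4 (V = 3, -2, 4, -1): U = -10, -5, -11, -6, mean -8.
Difference = -9.5 − (-8) = -1.5.

-1.5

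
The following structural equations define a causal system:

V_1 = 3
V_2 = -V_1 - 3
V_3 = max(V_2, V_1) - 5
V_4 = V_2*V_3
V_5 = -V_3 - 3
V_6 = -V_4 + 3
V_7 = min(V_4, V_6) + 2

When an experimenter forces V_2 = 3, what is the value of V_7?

Under do(V_2=3), the mechanism V_2 = -V_1 - 3 is discarded; V_2 is fixed at 3.
V_3 = max(V_2, V_1) - 5  [with V_2=3, V_1=3]  = -2
V_4 = V_2*V_3  [with V_2=3, V_3=-2]  = -6
V_6 = -V_4 + 3  [with V_4=-6]  = 9
V_7 = min(V_4, V_6) + 2  [with V_4=-6, V_6=9]  = -4

-4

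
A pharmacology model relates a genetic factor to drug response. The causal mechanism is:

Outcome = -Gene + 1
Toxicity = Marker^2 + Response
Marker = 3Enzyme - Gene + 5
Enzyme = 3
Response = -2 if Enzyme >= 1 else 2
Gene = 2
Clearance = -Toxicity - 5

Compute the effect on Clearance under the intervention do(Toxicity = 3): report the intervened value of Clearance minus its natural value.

139

The intervention breaks the incoming arrows to Toxicity: Toxicity = Marker^2 + Response no longer applies, and Toxicity = 3.
Clearance = -Toxicity - 5  [with Toxicity=3]  = -8
Without intervention: Marker = 3Enzyme - Gene + 5  [with Enzyme=3, Gene=2]  = 12; Response = -2 if Enzyme >= 1 else 2  [with Enzyme=3]  = -2; Toxicity = Marker^2 + Response  [with Marker=12, Response=-2]  = 142; Clearance = -Toxicity - 5  [with Toxicity=142]  = -147.
Change = -8 − (-147) = 139.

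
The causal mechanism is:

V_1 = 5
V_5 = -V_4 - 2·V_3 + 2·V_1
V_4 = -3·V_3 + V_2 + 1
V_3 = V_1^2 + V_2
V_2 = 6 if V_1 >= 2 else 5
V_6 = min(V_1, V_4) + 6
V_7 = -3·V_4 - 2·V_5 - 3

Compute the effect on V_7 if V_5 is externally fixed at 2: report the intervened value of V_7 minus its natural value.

Under do(V_5=2), the mechanism V_5 = -V_4 - 2·V_3 + 2·V_1 is discarded; V_5 is fixed at 2.
V_2 = 6 if V_1 >= 2 else 5  [with V_1=5]  = 6
V_3 = V_1^2 + V_2  [with V_1=5, V_2=6]  = 31
V_4 = -3·V_3 + V_2 + 1  [with V_3=31, V_2=6]  = -86
V_7 = -3·V_4 - 2·V_5 - 3  [with V_4=-86, V_5=2]  = 251
Without intervention: V_2 = 6 if V_1 >= 2 else 5  [with V_1=5]  = 6; V_3 = V_1^2 + V_2  [with V_1=5, V_2=6]  = 31; V_4 = -3·V_3 + V_2 + 1  [with V_3=31, V_2=6]  = -86; V_5 = -V_4 - 2·V_3 + 2·V_1  [with V_4=-86, V_3=31, V_1=5]  = 34; V_7 = -3·V_4 - 2·V_5 - 3  [with V_4=-86, V_5=34]  = 187.
Change = 251 − 187 = 64.

64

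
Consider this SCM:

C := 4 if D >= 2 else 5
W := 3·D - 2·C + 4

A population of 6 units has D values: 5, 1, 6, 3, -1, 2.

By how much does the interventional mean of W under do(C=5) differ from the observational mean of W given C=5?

8

Every unit gets C=5 under the intervention. W values become 9, -3, 12, 3, -9, 0; E[W|do(C=5)] = 2.
Observing C=5 restricts to units where C's equation naturally yields 5: D ∈ {1, -1}. In that subpopulation W = -3, -9, mean -6.
Difference = 2 − (-6) = 8.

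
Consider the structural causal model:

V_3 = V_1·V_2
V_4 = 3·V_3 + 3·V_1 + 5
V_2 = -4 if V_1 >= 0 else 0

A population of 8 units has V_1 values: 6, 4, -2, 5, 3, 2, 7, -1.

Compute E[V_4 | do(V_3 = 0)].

14

Every unit gets V_3=0 under the intervention. V_4 values become 23, 17, -1, 20, 14, 11, 26, 2; E[V_4|do(V_3=0)] = 14.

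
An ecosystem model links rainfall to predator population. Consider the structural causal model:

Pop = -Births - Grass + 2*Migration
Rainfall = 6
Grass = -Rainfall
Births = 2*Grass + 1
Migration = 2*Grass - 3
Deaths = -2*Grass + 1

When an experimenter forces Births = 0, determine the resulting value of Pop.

The intervention breaks the incoming arrows to Births: Births = 2*Grass + 1 no longer applies, and Births = 0.
Grass = -Rainfall  [with Rainfall=6]  = -6
Migration = 2*Grass - 3  [with Grass=-6]  = -15
Pop = -Births - Grass + 2*Migration  [with Births=0, Grass=-6, Migration=-15]  = -24

-24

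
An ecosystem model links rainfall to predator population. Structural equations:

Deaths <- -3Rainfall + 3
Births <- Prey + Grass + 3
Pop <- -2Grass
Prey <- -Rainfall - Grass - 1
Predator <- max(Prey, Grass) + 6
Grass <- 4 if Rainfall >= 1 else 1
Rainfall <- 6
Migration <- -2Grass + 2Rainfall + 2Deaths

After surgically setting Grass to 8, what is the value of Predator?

14

Under do(Grass=8), the mechanism Grass <- 4 if Rainfall >= 1 else 1 is discarded; Grass is fixed at 8.
Prey = -Rainfall - Grass - 1  [with Rainfall=6, Grass=8]  = -15
Predator = max(Prey, Grass) + 6  [with Prey=-15, Grass=8]  = 14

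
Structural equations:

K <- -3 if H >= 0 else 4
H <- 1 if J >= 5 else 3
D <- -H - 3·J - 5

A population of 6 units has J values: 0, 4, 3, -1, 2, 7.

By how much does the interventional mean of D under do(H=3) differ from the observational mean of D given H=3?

do(H=3) breaks H's dependence on J. With H=3 fixed, D across the units is -8, -20, -17, -5, -14, -29, mean -15.5.
E[D|H=3] averages over only the 5 units with H=3 (J = 0, 4, 3, -1, 2): D = -8, -20, -17, -5, -14, mean -12.8.
Difference = -15.5 − (-12.8) = -2.7.

-2.7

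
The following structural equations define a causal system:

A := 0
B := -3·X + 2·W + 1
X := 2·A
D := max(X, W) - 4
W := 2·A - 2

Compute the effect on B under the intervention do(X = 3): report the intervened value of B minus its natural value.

do(X=3) replaces the equation X := 2·A with the constant X = 3.
W = 2·A - 2  [with A=0]  = -2
B = -3·X + 2·W + 1  [with X=3, W=-2]  = -12
Without intervention: W = 2·A - 2  [with A=0]  = -2; X = 2·A  [with A=0]  = 0; B = -3·X + 2·W + 1  [with X=0, W=-2]  = -3.
Change = -12 − (-3) = -9.

-9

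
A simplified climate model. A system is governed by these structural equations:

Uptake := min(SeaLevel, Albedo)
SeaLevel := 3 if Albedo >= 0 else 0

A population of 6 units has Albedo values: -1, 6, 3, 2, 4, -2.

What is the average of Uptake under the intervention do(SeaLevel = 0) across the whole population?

The intervention sets SeaLevel=0 in all 6 units regardless of Albedo. Recomputing Uptake per unit gives -1, 0, 0, 0, 0, -2; average -0.5.

-0.5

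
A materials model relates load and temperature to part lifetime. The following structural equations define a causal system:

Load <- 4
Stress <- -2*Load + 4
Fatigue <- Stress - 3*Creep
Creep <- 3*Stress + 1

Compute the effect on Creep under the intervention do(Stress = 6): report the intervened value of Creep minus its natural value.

The intervention breaks the incoming arrows to Stress: Stress <- -2*Load + 4 no longer applies, and Stress = 6.
Creep = 3*Stress + 1  [with Stress=6]  = 19
Without intervention: Stress = -2*Load + 4  [with Load=4]  = -4; Creep = 3*Stress + 1  [with Stress=-4]  = -11.
Change = 19 − (-11) = 30.

30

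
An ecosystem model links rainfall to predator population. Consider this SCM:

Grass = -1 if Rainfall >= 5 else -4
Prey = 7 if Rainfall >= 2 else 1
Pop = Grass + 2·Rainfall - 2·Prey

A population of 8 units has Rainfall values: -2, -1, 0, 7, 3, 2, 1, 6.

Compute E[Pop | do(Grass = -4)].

do(Grass=-4) breaks Grass's dependence on Rainfall. With Grass=-4 fixed, Pop across the units is -10, -8, -6, -4, -12, -14, -4, -6, mean -8.

-8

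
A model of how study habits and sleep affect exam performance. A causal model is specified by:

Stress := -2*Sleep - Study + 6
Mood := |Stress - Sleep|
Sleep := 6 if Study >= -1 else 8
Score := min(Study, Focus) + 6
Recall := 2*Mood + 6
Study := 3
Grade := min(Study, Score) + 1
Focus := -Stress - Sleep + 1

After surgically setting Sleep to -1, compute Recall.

18

Under do(Sleep=-1), the mechanism Sleep := 6 if Study >= -1 else 8 is discarded; Sleep is fixed at -1.
Stress = -2*Sleep - Study + 6  [with Sleep=-1, Study=3]  = 5
Mood = |Stress - Sleep|  [with Stress=5, Sleep=-1]  = 6
Recall = 2*Mood + 6  [with Mood=6]  = 18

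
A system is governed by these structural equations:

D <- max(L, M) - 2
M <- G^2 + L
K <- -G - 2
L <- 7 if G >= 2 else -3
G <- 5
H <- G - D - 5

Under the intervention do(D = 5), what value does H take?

Intervening sets D = 5 and removes its equation (D <- max(L, M) - 2).
H = G - D - 5  [with G=5, D=5]  = -5

-5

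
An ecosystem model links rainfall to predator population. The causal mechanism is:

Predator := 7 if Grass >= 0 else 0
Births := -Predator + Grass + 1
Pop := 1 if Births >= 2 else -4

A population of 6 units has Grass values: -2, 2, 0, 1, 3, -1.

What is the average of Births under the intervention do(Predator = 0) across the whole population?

1.5

Every unit gets Predator=0 under the intervention. Births values become -1, 3, 1, 2, 4, 0; E[Births|do(Predator=0)] = 1.5.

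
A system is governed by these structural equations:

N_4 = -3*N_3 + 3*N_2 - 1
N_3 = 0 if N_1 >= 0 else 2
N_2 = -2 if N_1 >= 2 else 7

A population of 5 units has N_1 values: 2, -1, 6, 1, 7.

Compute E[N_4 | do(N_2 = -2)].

-8.2

do(N_2=-2) breaks N_2's dependence on N_1. With N_2=-2 fixed, N_4 across the units is -7, -13, -7, -7, -7, mean -8.2.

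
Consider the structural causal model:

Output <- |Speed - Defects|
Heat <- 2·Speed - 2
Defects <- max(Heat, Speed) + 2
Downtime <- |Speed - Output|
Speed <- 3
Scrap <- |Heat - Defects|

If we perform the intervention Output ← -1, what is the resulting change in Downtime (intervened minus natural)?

The intervention breaks the incoming arrows to Output: Output <- |Speed - Defects| no longer applies, and Output = -1.
Downtime = |Speed - Output|  [with Speed=3, Output=-1]  = 4
Without intervention: Heat = 2·Speed - 2  [with Speed=3]  = 4; Defects = max(Heat, Speed) + 2  [with Heat=4, Speed=3]  = 6; Output = |Speed - Defects|  [with Speed=3, Defects=6]  = 3; Downtime = |Speed - Output|  [with Speed=3, Output=3]  = 0.
Change = 4 − 0 = 4.

4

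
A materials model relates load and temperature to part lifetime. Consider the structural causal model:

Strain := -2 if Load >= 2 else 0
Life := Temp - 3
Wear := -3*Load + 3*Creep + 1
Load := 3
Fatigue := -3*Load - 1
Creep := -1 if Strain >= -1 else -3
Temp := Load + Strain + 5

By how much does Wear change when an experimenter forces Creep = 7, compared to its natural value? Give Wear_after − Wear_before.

Intervening sets Creep = 7 and removes its equation (Creep := -1 if Strain >= -1 else -3).
Wear = -3*Load + 3*Creep + 1  [with Load=3, Creep=7]  = 13
Without intervention: Strain = -2 if Load >= 2 else 0  [with Load=3]  = -2; Creep = -1 if Strain >= -1 else -3  [with Strain=-2]  = -3; Wear = -3*Load + 3*Creep + 1  [with Load=3, Creep=-3]  = -17.
Change = 13 − (-17) = 30.

30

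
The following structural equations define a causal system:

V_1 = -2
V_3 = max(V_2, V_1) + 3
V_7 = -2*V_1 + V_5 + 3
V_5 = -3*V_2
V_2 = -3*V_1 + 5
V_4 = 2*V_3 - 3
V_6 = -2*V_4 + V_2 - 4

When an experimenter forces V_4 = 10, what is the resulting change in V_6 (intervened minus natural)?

30

Under do(V_4=10), the mechanism V_4 = 2*V_3 - 3 is discarded; V_4 is fixed at 10.
V_2 = -3*V_1 + 5  [with V_1=-2]  = 11
V_6 = -2*V_4 + V_2 - 4  [with V_4=10, V_2=11]  = -13
Without intervention: V_2 = -3*V_1 + 5  [with V_1=-2]  = 11; V_3 = max(V_2, V_1) + 3  [with V_2=11, V_1=-2]  = 14; V_4 = 2*V_3 - 3  [with V_3=14]  = 25; V_6 = -2*V_4 + V_2 - 4  [with V_4=25, V_2=11]  = -43.
Change = -13 − (-43) = 30.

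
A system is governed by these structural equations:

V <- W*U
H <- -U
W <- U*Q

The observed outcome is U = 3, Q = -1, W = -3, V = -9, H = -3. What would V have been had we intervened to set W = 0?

0

The intervention breaks the incoming arrows to W: W <- U*Q no longer applies, and W = 0.
V = W*U  [with W=0, U=3]  = 0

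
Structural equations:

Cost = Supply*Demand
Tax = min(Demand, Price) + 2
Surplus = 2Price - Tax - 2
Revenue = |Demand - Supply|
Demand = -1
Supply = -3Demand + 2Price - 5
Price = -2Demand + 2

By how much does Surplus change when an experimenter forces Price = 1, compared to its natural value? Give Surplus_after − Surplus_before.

-6

Under do(Price=1), the mechanism Price = -2Demand + 2 is discarded; Price is fixed at 1.
Tax = min(Demand, Price) + 2  [with Demand=-1, Price=1]  = 1
Surplus = 2Price - Tax - 2  [with Price=1, Tax=1]  = -1
Without intervention: Price = -2Demand + 2  [with Demand=-1]  = 4; Tax = min(Demand, Price) + 2  [with Demand=-1, Price=4]  = 1; Surplus = 2Price - Tax - 2  [with Price=4, Tax=1]  = 5.
Change = -1 − 5 = -6.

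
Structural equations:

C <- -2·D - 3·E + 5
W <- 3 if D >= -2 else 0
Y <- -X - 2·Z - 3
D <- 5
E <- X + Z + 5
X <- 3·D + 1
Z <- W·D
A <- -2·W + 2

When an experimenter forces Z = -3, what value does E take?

The intervention breaks the incoming arrows to Z: Z <- W·D no longer applies, and Z = -3.
X = 3·D + 1  [with D=5]  = 16
E = X + Z + 5  [with X=16, Z=-3]  = 18

18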